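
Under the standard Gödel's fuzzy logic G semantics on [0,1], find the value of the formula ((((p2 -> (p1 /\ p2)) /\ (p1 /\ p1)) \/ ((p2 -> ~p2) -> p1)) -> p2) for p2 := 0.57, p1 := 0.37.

0.57

(p1 /\ p2) = min(0.37, 0.57) = 0.37
(p2 -> (p1 /\ p2)): 0.57 > 0.37, so result = 0.37
(p1 /\ p1) = min(0.37, 0.37) = 0.37
((p2 -> (p1 /\ p2)) /\ (p1 /\ p1)) = min(0.37, 0.37) = 0.37
~p2: Gödel ¬ of 0.57 = 0 (operand ≠ 0)
(p2 -> ~p2): 0.57 > 0, so result = 0
((p2 -> ~p2) -> p1): 0 ≤ 0.37, so result = 1
(((p2 -> (p1 /\ p2)) /\ (p1 /\ p1)) \/ ((p2 -> ~p2) -> p1)) = max(0.37, 1) = 1
((((p2 -> (p1 /\ p2)) /\ (p1 /\ p1)) \/ ((p2 -> ~p2) -> p1)) -> p2): 1 > 0.57, so result = 0.57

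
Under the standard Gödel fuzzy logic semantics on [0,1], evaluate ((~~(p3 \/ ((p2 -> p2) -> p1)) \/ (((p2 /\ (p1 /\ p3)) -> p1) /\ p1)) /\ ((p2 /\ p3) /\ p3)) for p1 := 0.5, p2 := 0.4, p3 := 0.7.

(p2 -> p2): 0.4 ≤ 0.4, so result = 1
((p2 -> p2) -> p1): 1 > 0.5, so result = 0.5
(p3 \/ ((p2 -> p2) -> p1)) = max(0.7, 0.5) = 0.7
~(p3 \/ ((p2 -> p2) -> p1)): Gödel ¬ of 0.7 = 0 (operand ≠ 0)
~~(p3 \/ ((p2 -> p2) -> p1)): Gödel ¬ of 0 = 1 (operand is 0)
(p1 /\ p3) = min(0.5, 0.7) = 0.5
(p2 /\ (p1 /\ p3)) = min(0.4, 0.5) = 0.4
((p2 /\ (p1 /\ p3)) -> p1): 0.4 ≤ 0.5, so result = 1
(((p2 /\ (p1 /\ p3)) -> p1) /\ p1) = min(1, 0.5) = 0.5
(~~(p3 \/ ((p2 -> p2) -> p1)) \/ (((p2 /\ (p1 /\ p3)) -> p1) /\ p1)) = max(1, 0.5) = 1
(p2 /\ p3) = min(0.4, 0.7) = 0.4
((p2 /\ p3) /\ p3) = min(0.4, 0.7) = 0.4
((~~(p3 \/ ((p2 -> p2) -> p1)) \/ (((p2 /\ (p1 /\ p3)) -> p1) /\ p1)) /\ ((p2 /\ p3) /\ p3)) = min(1, 0.4) = 0.4

0.40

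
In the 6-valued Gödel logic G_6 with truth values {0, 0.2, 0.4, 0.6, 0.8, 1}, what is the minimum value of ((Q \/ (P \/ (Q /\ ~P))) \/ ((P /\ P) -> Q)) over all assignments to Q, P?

The minimum is attained at Q = 0, P = 0.2:
  ~P: Gödel ¬ of 0.2 = 0 (operand ≠ 0)
  (Q /\ ~P) = min(0, 0) = 0
  (P \/ (Q /\ ~P)) = max(0.2, 0) = 0.2
  (Q \/ (P \/ (Q /\ ~P))) = max(0, 0.2) = 0.2
  (P /\ P) = min(0.2, 0.2) = 0.2
  ((P /\ P) -> Q): 0.2 > 0, so result = 0
  ((Q \/ (P \/ (Q /\ ~P))) \/ ((P /\ P) -> Q)) = max(0.2, 0) = 0.2
Checking all 36 assignments confirms none give a value below 0.20.

0.20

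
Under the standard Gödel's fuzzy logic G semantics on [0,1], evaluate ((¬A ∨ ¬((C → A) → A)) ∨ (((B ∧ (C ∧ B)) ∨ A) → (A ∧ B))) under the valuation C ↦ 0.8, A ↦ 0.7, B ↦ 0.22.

0.22

¬A: Gödel ¬ of 0.7 = 0 (operand ≠ 0)
(C → A): 0.8 > 0.7, so result = 0.7
((C → A) → A): 0.7 ≤ 0.7, so result = 1
¬((C → A) → A): Gödel ¬ of 1 = 0 (operand ≠ 0)
(¬A ∨ ¬((C → A) → A)) = max(0, 0) = 0
(C ∧ B) = min(0.8, 0.22) = 0.22
(B ∧ (C ∧ B)) = min(0.22, 0.22) = 0.22
((B ∧ (C ∧ B)) ∨ A) = max(0.22, 0.7) = 0.7
(A ∧ B) = min(0.7, 0.22) = 0.22
(((B ∧ (C ∧ B)) ∨ A) → (A ∧ B)): 0.7 > 0.22, so result = 0.22
((¬A ∨ ¬((C → A) → A)) ∨ (((B ∧ (C ∧ B)) ∨ A) → (A ∧ B))) = max(0, 0.22) = 0.22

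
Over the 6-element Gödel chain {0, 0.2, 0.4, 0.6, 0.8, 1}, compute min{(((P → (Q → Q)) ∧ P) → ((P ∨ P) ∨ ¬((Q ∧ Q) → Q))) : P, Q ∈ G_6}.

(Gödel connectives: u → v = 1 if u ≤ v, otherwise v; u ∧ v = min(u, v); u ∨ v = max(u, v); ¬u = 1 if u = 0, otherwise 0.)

1.00

Every assignment gives 1. For instance at P = 0, Q = 0:
  (Q → Q): 0 ≤ 0, so result = 1
  (P → (Q → Q)): 0 ≤ 1, so result = 1
  ((P → (Q → Q)) ∧ P) = min(1, 0) = 0
  (P ∨ P) = max(0, 0) = 0
  (Q ∧ Q) = min(0, 0) = 0
  ((Q ∧ Q) → Q): 0 ≤ 0, so result = 1
  ¬((Q ∧ Q) → Q): Gödel ¬ of 1 = 0 (operand ≠ 0)
  ((P ∨ P) ∨ ¬((Q ∧ Q) → Q)) = max(0, 0) = 0
  (((P → (Q → Q)) ∧ P) → ((P ∨ P) ∨ ¬((Q ∧ Q) → Q))): 0 ≤ 0, so result = 1
All 36 assignments give value 1 — the formula is a G_6-tautology.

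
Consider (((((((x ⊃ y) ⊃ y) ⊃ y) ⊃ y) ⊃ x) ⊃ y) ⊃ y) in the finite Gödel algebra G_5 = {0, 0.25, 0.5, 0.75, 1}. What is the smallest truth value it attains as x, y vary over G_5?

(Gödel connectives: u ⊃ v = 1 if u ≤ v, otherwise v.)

0.25

The minimum is attained at x = 0, y = 0.25:
  (x ⊃ y): 0 ≤ 0.25, so result = 1
  ((x ⊃ y) ⊃ y): 1 > 0.25, so result = 0.25
  (((x ⊃ y) ⊃ y) ⊃ y): 0.25 ≤ 0.25, so result = 1
  ((((x ⊃ y) ⊃ y) ⊃ y) ⊃ y): 1 > 0.25, so result = 0.25
  (((((x ⊃ y) ⊃ y) ⊃ y) ⊃ y) ⊃ x): 0.25 > 0, so result = 0
  ((((((x ⊃ y) ⊃ y) ⊃ y) ⊃ y) ⊃ x) ⊃ y): 0 ≤ 0.25, so result = 1
  (((((((x ⊃ y) ⊃ y) ⊃ y) ⊃ y) ⊃ x) ⊃ y) ⊃ y): 1 > 0.25, so result = 0.25
Checking all 25 assignments confirms none give a value below 0.25.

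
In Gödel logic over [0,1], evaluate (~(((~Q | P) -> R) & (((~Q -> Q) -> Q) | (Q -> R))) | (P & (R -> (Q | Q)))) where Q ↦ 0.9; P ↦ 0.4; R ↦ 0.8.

~Q: Gödel ¬ of 0.9 = 0 (operand ≠ 0)
(~Q | P) = max(0, 0.4) = 0.4
((~Q | P) -> R): 0.4 ≤ 0.8, so result = 1
~Q: Gödel ¬ of 0.9 = 0 (operand ≠ 0)
(~Q -> Q): 0 ≤ 0.9, so result = 1
((~Q -> Q) -> Q): 1 > 0.9, so result = 0.9
(Q -> R): 0.9 > 0.8, so result = 0.8
(((~Q -> Q) -> Q) | (Q -> R)) = max(0.9, 0.8) = 0.9
(((~Q | P) -> R) & (((~Q -> Q) -> Q) | (Q -> R))) = min(1, 0.9) = 0.9
~(((~Q | P) -> R) & (((~Q -> Q) -> Q) | (Q -> R))): Gödel ¬ of 0.9 = 0 (operand ≠ 0)
(Q | Q) = max(0.9, 0.9) = 0.9
(R -> (Q | Q)): 0.8 ≤ 0.9, so result = 1
(P & (R -> (Q | Q))) = min(0.4, 1) = 0.4
(~(((~Q | P) -> R) & (((~Q -> Q) -> Q) | (Q -> R))) | (P & (R -> (Q | Q)))) = max(0, 0.4) = 0.4

0.40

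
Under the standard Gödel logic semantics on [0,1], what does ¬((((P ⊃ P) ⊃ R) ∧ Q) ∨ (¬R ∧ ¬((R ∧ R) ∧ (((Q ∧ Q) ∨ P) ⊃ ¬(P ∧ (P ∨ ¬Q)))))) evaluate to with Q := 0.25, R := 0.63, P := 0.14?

0.00

(P ⊃ P): 0.14 ≤ 0.14, so result = 1
((P ⊃ P) ⊃ R): 1 > 0.63, so result = 0.63
(((P ⊃ P) ⊃ R) ∧ Q) = min(0.63, 0.25) = 0.25
¬R: Gödel ¬ of 0.63 = 0 (operand ≠ 0)
(R ∧ R) = min(0.63, 0.63) = 0.63
(Q ∧ Q) = min(0.25, 0.25) = 0.25
((Q ∧ Q) ∨ P) = max(0.25, 0.14) = 0.25
¬Q: Gödel ¬ of 0.25 = 0 (operand ≠ 0)
(P ∨ ¬Q) = max(0.14, 0) = 0.14
(P ∧ (P ∨ ¬Q)) = min(0.14, 0.14) = 0.14
¬(P ∧ (P ∨ ¬Q)): Gödel ¬ of 0.14 = 0 (operand ≠ 0)
(((Q ∧ Q) ∨ P) ⊃ ¬(P ∧ (P ∨ ¬Q))): 0.25 > 0, so result = 0
((R ∧ R) ∧ (((Q ∧ Q) ∨ P) ⊃ ¬(P ∧ (P ∨ ¬Q)))) = min(0.63, 0) = 0
¬((R ∧ R) ∧ (((Q ∧ Q) ∨ P) ⊃ ¬(P ∧ (P ∨ ¬Q)))): Gödel ¬ of 0 = 1 (operand is 0)
(¬R ∧ ¬((R ∧ R) ∧ (((Q ∧ Q) ∨ P) ⊃ ¬(P ∧ (P ∨ ¬Q))))) = min(0, 1) = 0
((((P ⊃ P) ⊃ R) ∧ Q) ∨ (¬R ∧ ¬((R ∧ R) ∧ (((Q ∧ Q) ∨ P) ⊃ ¬(P ∧ (P ∨ ¬Q)))))) = max(0.25, 0) = 0.25
¬((((P ⊃ P) ⊃ R) ∧ Q) ∨ (¬R ∧ ¬((R ∧ R) ∧ (((Q ∧ Q) ∨ P) ⊃ ¬(P ∧ (P ∨ ¬Q)))))): Gödel ¬ of 0.25 = 0 (operand ≠ 0)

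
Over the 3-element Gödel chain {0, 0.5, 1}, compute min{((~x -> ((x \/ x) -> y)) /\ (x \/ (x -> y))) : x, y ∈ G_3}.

0.50

The minimum is attained at x = 0.5, y = 0:
  ~x: Gödel ¬ of 0.5 = 0 (operand ≠ 0)
  (x \/ x) = max(0.5, 0.5) = 0.5
  ((x \/ x) -> y): 0.5 > 0, so result = 0
  (~x -> ((x \/ x) -> y)): 0 ≤ 0, so result = 1
  (x -> y): 0.5 > 0, so result = 0
  (x \/ (x -> y)) = max(0.5, 0) = 0.5
  ((~x -> ((x \/ x) -> y)) /\ (x \/ (x -> y))) = min(1, 0.5) = 0.5
Checking all 9 assignments confirms none give a value below 0.50.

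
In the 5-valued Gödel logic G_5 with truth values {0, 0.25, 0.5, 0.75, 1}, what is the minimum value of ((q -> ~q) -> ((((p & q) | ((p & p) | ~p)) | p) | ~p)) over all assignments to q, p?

0.25

The minimum is attained at q = 0, p = 0.25:
  ~q: Gödel ¬ of 0 = 1 (operand is 0)
  (q -> ~q): 0 ≤ 1, so result = 1
  (p & q) = min(0.25, 0) = 0
  (p & p) = min(0.25, 0.25) = 0.25
  ~p: Gödel ¬ of 0.25 = 0 (operand ≠ 0)
  ((p & p) | ~p) = max(0.25, 0) = 0.25
  ((p & q) | ((p & p) | ~p)) = max(0, 0.25) = 0.25
  (((p & q) | ((p & p) | ~p)) | p) = max(0.25, 0.25) = 0.25
  ~p: Gödel ¬ of 0.25 = 0 (operand ≠ 0)
  ((((p & q) | ((p & p) | ~p)) | p) | ~p) = max(0.25, 0) = 0.25
  ((q -> ~q) -> ((((p & q) | ((p & p) | ~p)) | p) | ~p)): 1 > 0.25, so result = 0.25
Checking all 25 assignments confirms none give a value below 0.25.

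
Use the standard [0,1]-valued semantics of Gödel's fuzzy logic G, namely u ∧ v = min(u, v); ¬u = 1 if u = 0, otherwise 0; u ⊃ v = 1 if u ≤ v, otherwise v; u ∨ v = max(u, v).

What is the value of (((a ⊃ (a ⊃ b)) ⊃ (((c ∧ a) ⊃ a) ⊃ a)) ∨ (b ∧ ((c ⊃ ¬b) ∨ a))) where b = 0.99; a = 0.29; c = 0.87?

0.29

(a ⊃ b): 0.29 ≤ 0.99, so result = 1
(a ⊃ (a ⊃ b)): 0.29 ≤ 1, so result = 1
(c ∧ a) = min(0.87, 0.29) = 0.29
((c ∧ a) ⊃ a): 0.29 ≤ 0.29, so result = 1
(((c ∧ a) ⊃ a) ⊃ a): 1 > 0.29, so result = 0.29
((a ⊃ (a ⊃ b)) ⊃ (((c ∧ a) ⊃ a) ⊃ a)): 1 > 0.29, so result = 0.29
¬b: Gödel ¬ of 0.99 = 0 (operand ≠ 0)
(c ⊃ ¬b): 0.87 > 0, so result = 0
((c ⊃ ¬b) ∨ a) = max(0, 0.29) = 0.29
(b ∧ ((c ⊃ ¬b) ∨ a)) = min(0.99, 0.29) = 0.29
(((a ⊃ (a ⊃ b)) ⊃ (((c ∧ a) ⊃ a) ⊃ a)) ∨ (b ∧ ((c ⊃ ¬b) ∨ a))) = max(0.29, 0.29) = 0.29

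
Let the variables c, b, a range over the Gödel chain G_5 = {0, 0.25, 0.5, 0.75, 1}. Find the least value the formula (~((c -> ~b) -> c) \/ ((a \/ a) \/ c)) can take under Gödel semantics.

The minimum is attained at c = 0.25, b = 0, a = 0:
  ~b: Gödel ¬ of 0 = 1 (operand is 0)
  (c -> ~b): 0.25 ≤ 1, so result = 1
  ((c -> ~b) -> c): 1 > 0.25, so result = 0.25
  ~((c -> ~b) -> c): Gödel ¬ of 0.25 = 0 (operand ≠ 0)
  (a \/ a) = max(0, 0) = 0
  ((a \/ a) \/ c) = max(0, 0.25) = 0.25
  (~((c -> ~b) -> c) \/ ((a \/ a) \/ c)) = max(0, 0.25) = 0.25
Checking all 125 assignments confirms none give a value below 0.25.

0.25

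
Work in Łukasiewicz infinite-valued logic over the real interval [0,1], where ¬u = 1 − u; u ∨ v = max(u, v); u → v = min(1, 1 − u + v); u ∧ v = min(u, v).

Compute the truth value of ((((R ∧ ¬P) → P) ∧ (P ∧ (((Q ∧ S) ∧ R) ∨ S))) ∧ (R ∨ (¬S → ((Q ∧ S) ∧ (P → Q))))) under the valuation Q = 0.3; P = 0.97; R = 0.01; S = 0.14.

0.14

¬P: Łukasiewicz ¬ gives 1 − 0.97 = 0.03
(R ∧ ¬P) = min(0.01, 0.03) = 0.01
((R ∧ ¬P) → P): min(1, 1 − 0.01 + 0.97) = 1
(Q ∧ S) = min(0.3, 0.14) = 0.14
((Q ∧ S) ∧ R) = min(0.14, 0.01) = 0.01
(((Q ∧ S) ∧ R) ∨ S) = max(0.01, 0.14) = 0.14
(P ∧ (((Q ∧ S) ∧ R) ∨ S)) = min(0.97, 0.14) = 0.14
(((R ∧ ¬P) → P) ∧ (P ∧ (((Q ∧ S) ∧ R) ∨ S))) = min(1, 0.14) = 0.14
¬S: Łukasiewicz ¬ gives 1 − 0.14 = 0.86
(Q ∧ S) = min(0.3, 0.14) = 0.14
(P → Q): min(1, 1 − 0.97 + 0.3) = 0.33
((Q ∧ S) ∧ (P → Q)) = min(0.14, 0.33) = 0.14
(¬S → ((Q ∧ S) ∧ (P → Q))): min(1, 1 − 0.86 + 0.14) = 0.28
(R ∨ (¬S → ((Q ∧ S) ∧ (P → Q)))) = max(0.01, 0.28) = 0.28
((((R ∧ ¬P) → P) ∧ (P ∧ (((Q ∧ S) ∧ R) ∨ S))) ∧ (R ∨ (¬S → ((Q ∧ S) ∧ (P → Q))))) = min(0.14, 0.28) = 0.14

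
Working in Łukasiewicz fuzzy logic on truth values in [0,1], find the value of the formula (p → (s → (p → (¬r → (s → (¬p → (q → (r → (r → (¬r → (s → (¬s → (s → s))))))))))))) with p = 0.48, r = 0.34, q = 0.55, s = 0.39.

1.00

¬r: Łukasiewicz ¬ gives 1 − 0.34 = 0.66
¬p: Łukasiewicz ¬ gives 1 − 0.48 = 0.52
¬r: Łukasiewicz ¬ gives 1 − 0.34 = 0.66
¬s: Łukasiewicz ¬ gives 1 − 0.39 = 0.61
(s → s): min(1, 1 − 0.39 + 0.39) = 1
(¬s → (s → s)): min(1, 1 − 0.61 + 1) = 1
(s → (¬s → (s → s))): min(1, 1 − 0.39 + 1) = 1
(¬r → (s → (¬s → (s → s)))): min(1, 1 − 0.66 + 1) = 1
(r → (¬r → (s → (¬s → (s → s))))): min(1, 1 − 0.34 + 1) = 1
(r → (r → (¬r → (s → (¬s → (s → s)))))): min(1, 1 − 0.34 + 1) = 1
(q → (r → (r → (¬r → (s → (¬s → (s → s))))))): min(1, 1 − 0.55 + 1) = 1
(¬p → (q → (r → (r → (¬r → (s → (¬s → (s → s)))))))): min(1, 1 − 0.52 + 1) = 1
(s → (¬p → (q → (r → (r → (¬r → (s → (¬s → (s → s))))))))): min(1, 1 − 0.39 + 1) = 1
(¬r → (s → (¬p → (q → (r → (r → (¬r → (s → (¬s → (s → s)))))))))): min(1, 1 − 0.66 + 1) = 1
(p → (¬r → (s → (¬p → (q → (r → (r → (¬r → (s → (¬s → (s → s))))))))))): min(1, 1 − 0.48 + 1) = 1
(s → (p → (¬r → (s → (¬p → (q → (r → (r → (¬r → (s → (¬s → (s → s)))))))))))): min(1, 1 − 0.39 + 1) = 1
(p → (s → (p → (¬r → (s → (¬p → (q → (r → (r → (¬r → (s → (¬s → (s → s))))))))))))): min(1, 1 − 0.48 + 1) = 1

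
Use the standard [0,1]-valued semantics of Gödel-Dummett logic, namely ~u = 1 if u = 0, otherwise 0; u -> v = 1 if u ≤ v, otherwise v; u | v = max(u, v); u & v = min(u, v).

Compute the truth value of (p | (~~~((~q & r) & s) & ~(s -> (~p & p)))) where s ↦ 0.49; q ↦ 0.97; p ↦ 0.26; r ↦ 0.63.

~q: Gödel ¬ of 0.97 = 0 (operand ≠ 0)
(~q & r) = min(0, 0.63) = 0
((~q & r) & s) = min(0, 0.49) = 0
~((~q & r) & s): Gödel ¬ of 0 = 1 (operand is 0)
~~((~q & r) & s): Gödel ¬ of 1 = 0 (operand ≠ 0)
~~~((~q & r) & s): Gödel ¬ of 0 = 1 (operand is 0)
~p: Gödel ¬ of 0.26 = 0 (operand ≠ 0)
(~p & p) = min(0, 0.26) = 0
(s -> (~p & p)): 0.49 > 0, so result = 0
~(s -> (~p & p)): Gödel ¬ of 0 = 1 (operand is 0)
(~~~((~q & r) & s) & ~(s -> (~p & p))) = min(1, 1) = 1
(p | (~~~((~q & r) & s) & ~(s -> (~p & p)))) = max(0.26, 1) = 1

1.00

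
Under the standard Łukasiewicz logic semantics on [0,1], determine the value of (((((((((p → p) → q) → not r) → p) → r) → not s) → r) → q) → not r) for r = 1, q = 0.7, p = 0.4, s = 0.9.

(p → p): min(1, 1 − 0.4 + 0.4) = 1
((p → p) → q): min(1, 1 − 1 + 0.7) = 0.7
not r: Łukasiewicz ¬ gives 1 − 1 = 0
(((p → p) → q) → not r): min(1, 1 − 0.7 + 0) = 0.3
((((p → p) → q) → not r) → p): min(1, 1 − 0.3 + 0.4) = 1
(((((p → p) → q) → not r) → p) → r): min(1, 1 − 1 + 1) = 1
not s: Łukasiewicz ¬ gives 1 − 0.9 = 0.1
((((((p → p) → q) → not r) → p) → r) → not s): min(1, 1 − 1 + 0.1) = 0.1
(((((((p → p) → q) → not r) → p) → r) → not s) → r): min(1, 1 − 0.1 + 1) = 1
((((((((p → p) → q) → not r) → p) → r) → not s) → r) → q): min(1, 1 − 1 + 0.7) = 0.7
not r: Łukasiewicz ¬ gives 1 − 1 = 0
(((((((((p → p) → q) → not r) → p) → r) → not s) → r) → q) → not r): min(1, 1 − 0.7 + 0) = 0.3

0.30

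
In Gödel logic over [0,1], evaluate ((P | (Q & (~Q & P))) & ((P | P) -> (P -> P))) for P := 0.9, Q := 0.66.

~Q: Gödel ¬ of 0.66 = 0 (operand ≠ 0)
(~Q & P) = min(0, 0.9) = 0
(Q & (~Q & P)) = min(0.66, 0) = 0
(P | (Q & (~Q & P))) = max(0.9, 0) = 0.9
(P | P) = max(0.9, 0.9) = 0.9
(P -> P): 0.9 ≤ 0.9, so result = 1
((P | P) -> (P -> P)): 0.9 ≤ 1, so result = 1
((P | (Q & (~Q & P))) & ((P | P) -> (P -> P))) = min(0.9, 1) = 0.9

0.90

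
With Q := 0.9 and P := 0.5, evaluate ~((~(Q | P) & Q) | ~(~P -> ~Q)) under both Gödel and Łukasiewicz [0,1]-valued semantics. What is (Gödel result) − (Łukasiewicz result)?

Gödel evaluation:
  (Q | P) = max(0.9, 0.5) = 0.9
  ~(Q | P): Gödel ¬ of 0.9 = 0 (operand ≠ 0)
  (~(Q | P) & Q) = min(0, 0.9) = 0
  ~P: Gödel ¬ of 0.5 = 0 (operand ≠ 0)
  ~Q: Gödel ¬ of 0.9 = 0 (operand ≠ 0)
  (~P -> ~Q): 0 ≤ 0, so result = 1
  ~(~P -> ~Q): Gödel ¬ of 1 = 0 (operand ≠ 0)
  ((~(Q | P) & Q) | ~(~P -> ~Q)) = max(0, 0) = 0
  ~((~(Q | P) & Q) | ~(~P -> ~Q)): Gödel ¬ of 0 = 1 (operand is 0)
  Gödel value = 1
Łukasiewicz evaluation:
  (Q | P) = max(0.9, 0.5) = 0.9
  ~(Q | P): Łukasiewicz ¬ gives 1 − 0.9 = 0.1
  (~(Q | P) & Q) = min(0.1, 0.9) = 0.1
  ~P: Łukasiewicz ¬ gives 1 − 0.5 = 0.5
  ~Q: Łukasiewicz ¬ gives 1 − 0.9 = 0.1
  (~P -> ~Q): min(1, 1 − 0.5 + 0.1) = 0.6
  ~(~P -> ~Q): Łukasiewicz ¬ gives 1 − 0.6 = 0.4
  ((~(Q | P) & Q) | ~(~P -> ~Q)) = max(0.1, 0.4) = 0.4
  ~((~(Q | P) & Q) | ~(~P -> ~Q)): Łukasiewicz ¬ gives 1 − 0.4 = 0.6
  Łukasiewicz value = 0.6
Difference: 1 − 0.6 = 0.40

0.40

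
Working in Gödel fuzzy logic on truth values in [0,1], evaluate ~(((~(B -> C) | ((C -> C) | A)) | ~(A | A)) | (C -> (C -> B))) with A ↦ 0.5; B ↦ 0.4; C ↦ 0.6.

(B -> C): 0.4 ≤ 0.6, so result = 1
~(B -> C): Gödel ¬ of 1 = 0 (operand ≠ 0)
(C -> C): 0.6 ≤ 0.6, so result = 1
((C -> C) | A) = max(1, 0.5) = 1
(~(B -> C) | ((C -> C) | A)) = max(0, 1) = 1
(A | A) = max(0.5, 0.5) = 0.5
~(A | A): Gödel ¬ of 0.5 = 0 (operand ≠ 0)
((~(B -> C) | ((C -> C) | A)) | ~(A | A)) = max(1, 0) = 1
(C -> B): 0.6 > 0.4, so result = 0.4
(C -> (C -> B)): 0.6 > 0.4, so result = 0.4
(((~(B -> C) | ((C -> C) | A)) | ~(A | A)) | (C -> (C -> B))) = max(1, 0.4) = 1
~(((~(B -> C) | ((C -> C) | A)) | ~(A | A)) | (C -> (C -> B))): Gödel ¬ of 1 = 0 (operand ≠ 0)

0.00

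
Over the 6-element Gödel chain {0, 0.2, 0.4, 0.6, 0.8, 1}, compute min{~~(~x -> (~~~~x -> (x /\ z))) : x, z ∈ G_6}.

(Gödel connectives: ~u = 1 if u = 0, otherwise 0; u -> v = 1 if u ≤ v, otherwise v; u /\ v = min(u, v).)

1.00

Every assignment gives 1. For instance at x = 0, z = 0:
  ~x: Gödel ¬ of 0 = 1 (operand is 0)
  ~x: Gödel ¬ of 0 = 1 (operand is 0)
  ~~x: Gödel ¬ of 1 = 0 (operand ≠ 0)
  ~~~x: Gödel ¬ of 0 = 1 (operand is 0)
  ~~~~x: Gödel ¬ of 1 = 0 (operand ≠ 0)
  (x /\ z) = min(0, 0) = 0
  (~~~~x -> (x /\ z)): 0 ≤ 0, so result = 1
  (~x -> (~~~~x -> (x /\ z))): 1 ≤ 1, so result = 1
  ~(~x -> (~~~~x -> (x /\ z))): Gödel ¬ of 1 = 0 (operand ≠ 0)
  ~~(~x -> (~~~~x -> (x /\ z))): Gödel ¬ of 0 = 1 (operand is 0)
All 36 assignments give value 1 — the formula is a G_6-tautology.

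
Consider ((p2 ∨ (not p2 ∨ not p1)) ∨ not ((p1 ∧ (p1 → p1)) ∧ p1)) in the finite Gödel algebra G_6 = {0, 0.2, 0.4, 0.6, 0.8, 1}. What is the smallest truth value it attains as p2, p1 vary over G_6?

0.20

The minimum is attained at p2 = 0.2, p1 = 0.2:
  not p2: Gödel ¬ of 0.2 = 0 (operand ≠ 0)
  not p1: Gödel ¬ of 0.2 = 0 (operand ≠ 0)
  (not p2 ∨ not p1) = max(0, 0) = 0
  (p2 ∨ (not p2 ∨ not p1)) = max(0.2, 0) = 0.2
  (p1 → p1): 0.2 ≤ 0.2, so result = 1
  (p1 ∧ (p1 → p1)) = min(0.2, 1) = 0.2
  ((p1 ∧ (p1 → p1)) ∧ p1) = min(0.2, 0.2) = 0.2
  not ((p1 ∧ (p1 → p1)) ∧ p1): Gödel ¬ of 0.2 = 0 (operand ≠ 0)
  ((p2 ∨ (not p2 ∨ not p1)) ∨ not ((p1 ∧ (p1 → p1)) ∧ p1)) = max(0.2, 0) = 0.2
Checking all 36 assignments confirms none give a value below 0.20.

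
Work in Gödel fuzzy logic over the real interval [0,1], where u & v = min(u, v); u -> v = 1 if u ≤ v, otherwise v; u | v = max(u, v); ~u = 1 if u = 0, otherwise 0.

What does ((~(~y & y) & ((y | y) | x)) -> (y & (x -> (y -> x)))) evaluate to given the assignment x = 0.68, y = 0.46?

~y: Gödel ¬ of 0.46 = 0 (operand ≠ 0)
(~y & y) = min(0, 0.46) = 0
~(~y & y): Gödel ¬ of 0 = 1 (operand is 0)
(y | y) = max(0.46, 0.46) = 0.46
((y | y) | x) = max(0.46, 0.68) = 0.68
(~(~y & y) & ((y | y) | x)) = min(1, 0.68) = 0.68
(y -> x): 0.46 ≤ 0.68, so result = 1
(x -> (y -> x)): 0.68 ≤ 1, so result = 1
(y & (x -> (y -> x))) = min(0.46, 1) = 0.46
((~(~y & y) & ((y | y) | x)) -> (y & (x -> (y -> x)))): 0.68 > 0.46, so result = 0.46

0.46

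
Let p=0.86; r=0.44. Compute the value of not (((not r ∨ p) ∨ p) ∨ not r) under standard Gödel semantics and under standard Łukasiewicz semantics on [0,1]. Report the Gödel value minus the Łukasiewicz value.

-0.14

Gödel evaluation:
  not r: Gödel ¬ of 0.44 = 0 (operand ≠ 0)
  (not r ∨ p) = max(0, 0.86) = 0.86
  ((not r ∨ p) ∨ p) = max(0.86, 0.86) = 0.86
  not r: Gödel ¬ of 0.44 = 0 (operand ≠ 0)
  (((not r ∨ p) ∨ p) ∨ not r) = max(0.86, 0) = 0.86
  not (((not r ∨ p) ∨ p) ∨ not r): Gödel ¬ of 0.86 = 0 (operand ≠ 0)
  Gödel value = 0
Łukasiewicz evaluation:
  not r: Łukasiewicz ¬ gives 1 − 0.44 = 0.56
  (not r ∨ p) = max(0.56, 0.86) = 0.86
  ((not r ∨ p) ∨ p) = max(0.86, 0.86) = 0.86
  not r: Łukasiewicz ¬ gives 1 − 0.44 = 0.56
  (((not r ∨ p) ∨ p) ∨ not r) = max(0.86, 0.56) = 0.86
  not (((not r ∨ p) ∨ p) ∨ not r): Łukasiewicz ¬ gives 1 − 0.86 = 0.14
  Łukasiewicz value = 0.14
Difference: 0 − 0.14 = -0.14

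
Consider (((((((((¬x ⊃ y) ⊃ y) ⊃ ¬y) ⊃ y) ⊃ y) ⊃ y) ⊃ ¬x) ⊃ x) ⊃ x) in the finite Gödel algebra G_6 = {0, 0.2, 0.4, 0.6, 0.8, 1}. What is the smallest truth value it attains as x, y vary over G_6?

0.20

The minimum is attained at x = 0.2, y = 0.2:
  ¬x: Gödel ¬ of 0.2 = 0 (operand ≠ 0)
  (¬x ⊃ y): 0 ≤ 0.2, so result = 1
  ((¬x ⊃ y) ⊃ y): 1 > 0.2, so result = 0.2
  ¬y: Gödel ¬ of 0.2 = 0 (operand ≠ 0)
  (((¬x ⊃ y) ⊃ y) ⊃ ¬y): 0.2 > 0, so result = 0
  ((((¬x ⊃ y) ⊃ y) ⊃ ¬y) ⊃ y): 0 ≤ 0.2, so result = 1
  (((((¬x ⊃ y) ⊃ y) ⊃ ¬y) ⊃ y) ⊃ y): 1 > 0.2, so result = 0.2
  ((((((¬x ⊃ y) ⊃ y) ⊃ ¬y) ⊃ y) ⊃ y) ⊃ y): 0.2 ≤ 0.2, so result = 1
  ¬x: Gödel ¬ of 0.2 = 0 (operand ≠ 0)
  (((((((¬x ⊃ y) ⊃ y) ⊃ ¬y) ⊃ y) ⊃ y) ⊃ y) ⊃ ¬x): 1 > 0, so result = 0
  ((((((((¬x ⊃ y) ⊃ y) ⊃ ¬y) ⊃ y) ⊃ y) ⊃ y) ⊃ ¬x) ⊃ x): 0 ≤ 0.2, so result = 1
  (((((((((¬x ⊃ y) ⊃ y) ⊃ ¬y) ⊃ y) ⊃ y) ⊃ y) ⊃ ¬x) ⊃ x) ⊃ x): 1 > 0.2, so result = 0.2
Checking all 36 assignments confirms none give a value below 0.20.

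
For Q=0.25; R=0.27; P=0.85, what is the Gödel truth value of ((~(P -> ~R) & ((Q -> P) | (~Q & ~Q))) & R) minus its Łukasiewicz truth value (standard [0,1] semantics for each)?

0.15

Gödel evaluation:
  ~R: Gödel ¬ of 0.27 = 0 (operand ≠ 0)
  (P -> ~R): 0.85 > 0, so result = 0
  ~(P -> ~R): Gödel ¬ of 0 = 1 (operand is 0)
  (Q -> P): 0.25 ≤ 0.85, so result = 1
  ~Q: Gödel ¬ of 0.25 = 0 (operand ≠ 0)
  ~Q: Gödel ¬ of 0.25 = 0 (operand ≠ 0)
  (~Q & ~Q) = min(0, 0) = 0
  ((Q -> P) | (~Q & ~Q)) = max(1, 0) = 1
  (~(P -> ~R) & ((Q -> P) | (~Q & ~Q))) = min(1, 1) = 1
  ((~(P -> ~R) & ((Q -> P) | (~Q & ~Q))) & R) = min(1, 0.27) = 0.27
  Gödel value = 0.27
Łukasiewicz evaluation:
  ~R: Łukasiewicz ¬ gives 1 − 0.27 = 0.73
  (P -> ~R): min(1, 1 − 0.85 + 0.73) = 0.88
  ~(P -> ~R): Łukasiewicz ¬ gives 1 − 0.88 = 0.12
  (Q -> P): min(1, 1 − 0.25 + 0.85) = 1
  ~Q: Łukasiewicz ¬ gives 1 − 0.25 = 0.75
  ~Q: Łukasiewicz ¬ gives 1 − 0.25 = 0.75
  (~Q & ~Q) = min(0.75, 0.75) = 0.75
  ((Q -> P) | (~Q & ~Q)) = max(1, 0.75) = 1
  (~(P -> ~R) & ((Q -> P) | (~Q & ~Q))) = min(0.12, 1) = 0.12
  ((~(P -> ~R) & ((Q -> P) | (~Q & ~Q))) & R) = min(0.12, 0.27) = 0.12
  Łukasiewicz value = 0.12
Difference: 0.27 − 0.12 = 0.15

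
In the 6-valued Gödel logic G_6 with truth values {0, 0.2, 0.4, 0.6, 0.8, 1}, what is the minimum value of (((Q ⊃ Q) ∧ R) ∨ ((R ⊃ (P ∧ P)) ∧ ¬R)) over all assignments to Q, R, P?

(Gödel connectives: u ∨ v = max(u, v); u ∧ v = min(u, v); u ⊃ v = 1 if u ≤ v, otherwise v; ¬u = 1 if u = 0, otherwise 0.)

0.20

The minimum is attained at Q = 0, R = 0.2, P = 0:
  (Q ⊃ Q): 0 ≤ 0, so result = 1
  ((Q ⊃ Q) ∧ R) = min(1, 0.2) = 0.2
  (P ∧ P) = min(0, 0) = 0
  (R ⊃ (P ∧ P)): 0.2 > 0, so result = 0
  ¬R: Gödel ¬ of 0.2 = 0 (operand ≠ 0)
  ((R ⊃ (P ∧ P)) ∧ ¬R) = min(0, 0) = 0
  (((Q ⊃ Q) ∧ R) ∨ ((R ⊃ (P ∧ P)) ∧ ¬R)) = max(0.2, 0) = 0.2
Checking all 216 assignments confirms none give a value below 0.20.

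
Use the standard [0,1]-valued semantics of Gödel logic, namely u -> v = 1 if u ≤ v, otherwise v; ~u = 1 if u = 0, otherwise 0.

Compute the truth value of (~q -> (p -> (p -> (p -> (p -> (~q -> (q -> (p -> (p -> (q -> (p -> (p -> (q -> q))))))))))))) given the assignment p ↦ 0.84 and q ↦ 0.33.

~q: Gödel ¬ of 0.33 = 0 (operand ≠ 0)
~q: Gödel ¬ of 0.33 = 0 (operand ≠ 0)
(q -> q): 0.33 ≤ 0.33, so result = 1
(p -> (q -> q)): 0.84 ≤ 1, so result = 1
(p -> (p -> (q -> q))): 0.84 ≤ 1, so result = 1
(q -> (p -> (p -> (q -> q)))): 0.33 ≤ 1, so result = 1
(p -> (q -> (p -> (p -> (q -> q))))): 0.84 ≤ 1, so result = 1
(p -> (p -> (q -> (p -> (p -> (q -> q)))))): 0.84 ≤ 1, so result = 1
(q -> (p -> (p -> (q -> (p -> (p -> (q -> q))))))): 0.33 ≤ 1, so result = 1
(~q -> (q -> (p -> (p -> (q -> (p -> (p -> (q -> q)))))))): 0 ≤ 1, so result = 1
(p -> (~q -> (q -> (p -> (p -> (q -> (p -> (p -> (q -> q))))))))): 0.84 ≤ 1, so result = 1
(p -> (p -> (~q -> (q -> (p -> (p -> (q -> (p -> (p -> (q -> q)))))))))): 0.84 ≤ 1, so result = 1
(p -> (p -> (p -> (~q -> (q -> (p -> (p -> (q -> (p -> (p -> (q -> q))))))))))): 0.84 ≤ 1, so result = 1
(p -> (p -> (p -> (p -> (~q -> (q -> (p -> (p -> (q -> (p -> (p -> (q -> q)))))))))))): 0.84 ≤ 1, so result = 1
(~q -> (p -> (p -> (p -> (p -> (~q -> (q -> (p -> (p -> (q -> (p -> (p -> (q -> q))))))))))))): 0 ≤ 1, so result = 1

1.00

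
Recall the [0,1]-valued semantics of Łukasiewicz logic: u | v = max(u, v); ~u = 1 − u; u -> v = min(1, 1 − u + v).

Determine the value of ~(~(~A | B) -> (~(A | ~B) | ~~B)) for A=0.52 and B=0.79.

~A: Łukasiewicz ¬ gives 1 − 0.52 = 0.48
(~A | B) = max(0.48, 0.79) = 0.79
~(~A | B): Łukasiewicz ¬ gives 1 − 0.79 = 0.21
~B: Łukasiewicz ¬ gives 1 − 0.79 = 0.21
(A | ~B) = max(0.52, 0.21) = 0.52
~(A | ~B): Łukasiewicz ¬ gives 1 − 0.52 = 0.48
~B: Łukasiewicz ¬ gives 1 − 0.79 = 0.21
~~B: Łukasiewicz ¬ gives 1 − 0.21 = 0.79
(~(A | ~B) | ~~B) = max(0.48, 0.79) = 0.79
(~(~A | B) -> (~(A | ~B) | ~~B)): min(1, 1 − 0.21 + 0.79) = 1
~(~(~A | B) -> (~(A | ~B) | ~~B)): Łukasiewicz ¬ gives 1 − 1 = 0

0.00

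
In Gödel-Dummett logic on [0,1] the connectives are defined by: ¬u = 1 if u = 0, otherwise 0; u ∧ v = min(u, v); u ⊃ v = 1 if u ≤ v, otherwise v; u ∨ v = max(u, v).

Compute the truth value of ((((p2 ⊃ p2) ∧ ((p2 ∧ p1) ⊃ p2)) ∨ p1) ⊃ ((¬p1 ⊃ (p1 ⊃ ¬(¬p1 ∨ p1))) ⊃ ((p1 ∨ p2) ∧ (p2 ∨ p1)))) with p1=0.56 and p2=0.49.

0.56

(p2 ⊃ p2): 0.49 ≤ 0.49, so result = 1
(p2 ∧ p1) = min(0.49, 0.56) = 0.49
((p2 ∧ p1) ⊃ p2): 0.49 ≤ 0.49, so result = 1
((p2 ⊃ p2) ∧ ((p2 ∧ p1) ⊃ p2)) = min(1, 1) = 1
(((p2 ⊃ p2) ∧ ((p2 ∧ p1) ⊃ p2)) ∨ p1) = max(1, 0.56) = 1
¬p1: Gödel ¬ of 0.56 = 0 (operand ≠ 0)
¬p1: Gödel ¬ of 0.56 = 0 (operand ≠ 0)
(¬p1 ∨ p1) = max(0, 0.56) = 0.56
¬(¬p1 ∨ p1): Gödel ¬ of 0.56 = 0 (operand ≠ 0)
(p1 ⊃ ¬(¬p1 ∨ p1)): 0.56 > 0, so result = 0
(¬p1 ⊃ (p1 ⊃ ¬(¬p1 ∨ p1))): 0 ≤ 0, so result = 1
(p1 ∨ p2) = max(0.56, 0.49) = 0.56
(p2 ∨ p1) = max(0.49, 0.56) = 0.56
((p1 ∨ p2) ∧ (p2 ∨ p1)) = min(0.56, 0.56) = 0.56
((¬p1 ⊃ (p1 ⊃ ¬(¬p1 ∨ p1))) ⊃ ((p1 ∨ p2) ∧ (p2 ∨ p1))): 1 > 0.56, so result = 0.56
((((p2 ⊃ p2) ∧ ((p2 ∧ p1) ⊃ p2)) ∨ p1) ⊃ ((¬p1 ⊃ (p1 ⊃ ¬(¬p1 ∨ p1))) ⊃ ((p1 ∨ p2) ∧ (p2 ∨ p1)))): 1 > 0.56, so result = 0.56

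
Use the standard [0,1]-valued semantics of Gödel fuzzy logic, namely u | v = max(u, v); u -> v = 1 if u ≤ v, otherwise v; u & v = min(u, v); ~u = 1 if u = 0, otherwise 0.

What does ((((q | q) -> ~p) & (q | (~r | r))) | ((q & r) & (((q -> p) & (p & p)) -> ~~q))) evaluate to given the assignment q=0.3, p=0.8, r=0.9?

(q | q) = max(0.3, 0.3) = 0.3
~p: Gödel ¬ of 0.8 = 0 (operand ≠ 0)
((q | q) -> ~p): 0.3 > 0, so result = 0
~r: Gödel ¬ of 0.9 = 0 (operand ≠ 0)
(~r | r) = max(0, 0.9) = 0.9
(q | (~r | r)) = max(0.3, 0.9) = 0.9
(((q | q) -> ~p) & (q | (~r | r))) = min(0, 0.9) = 0
(q & r) = min(0.3, 0.9) = 0.3
(q -> p): 0.3 ≤ 0.8, so result = 1
(p & p) = min(0.8, 0.8) = 0.8
((q -> p) & (p & p)) = min(1, 0.8) = 0.8
~q: Gödel ¬ of 0.3 = 0 (operand ≠ 0)
~~q: Gödel ¬ of 0 = 1 (operand is 0)
(((q -> p) & (p & p)) -> ~~q): 0.8 ≤ 1, so result = 1
((q & r) & (((q -> p) & (p & p)) -> ~~q)) = min(0.3, 1) = 0.3
((((q | q) -> ~p) & (q | (~r | r))) | ((q & r) & (((q -> p) & (p & p)) -> ~~q))) = max(0, 0.3) = 0.3

0.30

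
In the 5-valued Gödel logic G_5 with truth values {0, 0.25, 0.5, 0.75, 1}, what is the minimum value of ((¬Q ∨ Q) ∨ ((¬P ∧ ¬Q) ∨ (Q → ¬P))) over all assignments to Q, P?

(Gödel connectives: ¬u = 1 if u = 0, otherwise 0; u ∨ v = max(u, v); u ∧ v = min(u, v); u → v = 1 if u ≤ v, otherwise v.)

The minimum is attained at Q = 0.25, P = 0.25:
  ¬Q: Gödel ¬ of 0.25 = 0 (operand ≠ 0)
  (¬Q ∨ Q) = max(0, 0.25) = 0.25
  ¬P: Gödel ¬ of 0.25 = 0 (operand ≠ 0)
  ¬Q: Gödel ¬ of 0.25 = 0 (operand ≠ 0)
  (¬P ∧ ¬Q) = min(0, 0) = 0
  ¬P: Gödel ¬ of 0.25 = 0 (operand ≠ 0)
  (Q → ¬P): 0.25 > 0, so result = 0
  ((¬P ∧ ¬Q) ∨ (Q → ¬P)) = max(0, 0) = 0
  ((¬Q ∨ Q) ∨ ((¬P ∧ ¬Q) ∨ (Q → ¬P))) = max(0.25, 0) = 0.25
Checking all 25 assignments confirms none give a value below 0.25.

0.25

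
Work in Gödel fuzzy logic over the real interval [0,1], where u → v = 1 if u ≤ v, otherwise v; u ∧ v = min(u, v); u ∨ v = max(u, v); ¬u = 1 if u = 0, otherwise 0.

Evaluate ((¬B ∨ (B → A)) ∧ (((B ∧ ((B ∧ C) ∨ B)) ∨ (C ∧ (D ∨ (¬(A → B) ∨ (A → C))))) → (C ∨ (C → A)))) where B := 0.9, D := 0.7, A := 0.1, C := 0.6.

0.10

¬B: Gödel ¬ of 0.9 = 0 (operand ≠ 0)
(B → A): 0.9 > 0.1, so result = 0.1
(¬B ∨ (B → A)) = max(0, 0.1) = 0.1
(B ∧ C) = min(0.9, 0.6) = 0.6
((B ∧ C) ∨ B) = max(0.6, 0.9) = 0.9
(B ∧ ((B ∧ C) ∨ B)) = min(0.9, 0.9) = 0.9
(A → B): 0.1 ≤ 0.9, so result = 1
¬(A → B): Gödel ¬ of 1 = 0 (operand ≠ 0)
(A → C): 0.1 ≤ 0.6, so result = 1
(¬(A → B) ∨ (A → C)) = max(0, 1) = 1
(D ∨ (¬(A → B) ∨ (A → C))) = max(0.7, 1) = 1
(C ∧ (D ∨ (¬(A → B) ∨ (A → C)))) = min(0.6, 1) = 0.6
((B ∧ ((B ∧ C) ∨ B)) ∨ (C ∧ (D ∨ (¬(A → B) ∨ (A → C))))) = max(0.9, 0.6) = 0.9
(C → A): 0.6 > 0.1, so result = 0.1
(C ∨ (C → A)) = max(0.6, 0.1) = 0.6
(((B ∧ ((B ∧ C) ∨ B)) ∨ (C ∧ (D ∨ (¬(A → B) ∨ (A → C))))) → (C ∨ (C → A))): 0.9 > 0.6, so result = 0.6
((¬B ∨ (B → A)) ∧ (((B ∧ ((B ∧ C) ∨ B)) ∨ (C ∧ (D ∨ (¬(A → B) ∨ (A → C))))) → (C ∨ (C → A)))) = min(0.1, 0.6) = 0.1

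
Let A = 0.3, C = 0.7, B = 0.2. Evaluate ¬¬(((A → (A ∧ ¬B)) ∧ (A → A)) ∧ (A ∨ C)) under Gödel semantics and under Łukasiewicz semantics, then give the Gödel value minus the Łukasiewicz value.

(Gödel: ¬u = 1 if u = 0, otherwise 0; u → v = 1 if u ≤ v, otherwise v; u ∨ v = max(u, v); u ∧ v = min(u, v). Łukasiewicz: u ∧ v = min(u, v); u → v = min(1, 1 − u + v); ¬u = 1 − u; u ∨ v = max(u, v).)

-0.70

Gödel evaluation:
  ¬B: Gödel ¬ of 0.2 = 0 (operand ≠ 0)
  (A ∧ ¬B) = min(0.3, 0) = 0
  (A → (A ∧ ¬B)): 0.3 > 0, so result = 0
  (A → A): 0.3 ≤ 0.3, so result = 1
  ((A → (A ∧ ¬B)) ∧ (A → A)) = min(0, 1) = 0
  (A ∨ C) = max(0.3, 0.7) = 0.7
  (((A → (A ∧ ¬B)) ∧ (A → A)) ∧ (A ∨ C)) = min(0, 0.7) = 0
  ¬(((A → (A ∧ ¬B)) ∧ (A → A)) ∧ (A ∨ C)): Gödel ¬ of 0 = 1 (operand is 0)
  ¬¬(((A → (A ∧ ¬B)) ∧ (A → A)) ∧ (A ∨ C)): Gödel ¬ of 1 = 0 (operand ≠ 0)
  Gödel value = 0
Łukasiewicz evaluation:
  ¬B: Łukasiewicz ¬ gives 1 − 0.2 = 0.8
  (A ∧ ¬B) = min(0.3, 0.8) = 0.3
  (A → (A ∧ ¬B)): min(1, 1 − 0.3 + 0.3) = 1
  (A → A): min(1, 1 − 0.3 + 0.3) = 1
  ((A → (A ∧ ¬B)) ∧ (A → A)) = min(1, 1) = 1
  (A ∨ C) = max(0.3, 0.7) = 0.7
  (((A → (A ∧ ¬B)) ∧ (A → A)) ∧ (A ∨ C)) = min(1, 0.7) = 0.7
  ¬(((A → (A ∧ ¬B)) ∧ (A → A)) ∧ (A ∨ C)): Łukasiewicz ¬ gives 1 − 0.7 = 0.3
  ¬¬(((A → (A ∧ ¬B)) ∧ (A → A)) ∧ (A ∨ C)): Łukasiewicz ¬ gives 1 − 0.3 = 0.7
  Łukasiewicz value = 0.7
Difference: 0 − 0.7 = -0.70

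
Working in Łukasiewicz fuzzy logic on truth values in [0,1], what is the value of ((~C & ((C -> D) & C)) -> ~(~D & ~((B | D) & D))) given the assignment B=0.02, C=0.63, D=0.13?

~C: Łukasiewicz ¬ gives 1 − 0.63 = 0.37
(C -> D): min(1, 1 − 0.63 + 0.13) = 0.5
((C -> D) & C) = min(0.5, 0.63) = 0.5
(~C & ((C -> D) & C)) = min(0.37, 0.5) = 0.37
~D: Łukasiewicz ¬ gives 1 − 0.13 = 0.87
(B | D) = max(0.02, 0.13) = 0.13
((B | D) & D) = min(0.13, 0.13) = 0.13
~((B | D) & D): Łukasiewicz ¬ gives 1 − 0.13 = 0.87
(~D & ~((B | D) & D)) = min(0.87, 0.87) = 0.87
~(~D & ~((B | D) & D)): Łukasiewicz ¬ gives 1 − 0.87 = 0.13
((~C & ((C -> D) & C)) -> ~(~D & ~((B | D) & D))): min(1, 1 − 0.37 + 0.13) = 0.76

0.76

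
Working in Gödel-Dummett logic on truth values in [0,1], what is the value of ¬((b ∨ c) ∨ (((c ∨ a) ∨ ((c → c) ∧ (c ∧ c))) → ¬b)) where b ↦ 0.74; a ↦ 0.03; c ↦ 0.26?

(b ∨ c) = max(0.74, 0.26) = 0.74
(c ∨ a) = max(0.26, 0.03) = 0.26
(c → c): 0.26 ≤ 0.26, so result = 1
(c ∧ c) = min(0.26, 0.26) = 0.26
((c → c) ∧ (c ∧ c)) = min(1, 0.26) = 0.26
((c ∨ a) ∨ ((c → c) ∧ (c ∧ c))) = max(0.26, 0.26) = 0.26
¬b: Gödel ¬ of 0.74 = 0 (operand ≠ 0)
(((c ∨ a) ∨ ((c → c) ∧ (c ∧ c))) → ¬b): 0.26 > 0, so result = 0
((b ∨ c) ∨ (((c ∨ a) ∨ ((c → c) ∧ (c ∧ c))) → ¬b)) = max(0.74, 0) = 0.74
¬((b ∨ c) ∨ (((c ∨ a) ∨ ((c → c) ∧ (c ∧ c))) → ¬b)): Gödel ¬ of 0.74 = 0 (operand ≠ 0)

0.00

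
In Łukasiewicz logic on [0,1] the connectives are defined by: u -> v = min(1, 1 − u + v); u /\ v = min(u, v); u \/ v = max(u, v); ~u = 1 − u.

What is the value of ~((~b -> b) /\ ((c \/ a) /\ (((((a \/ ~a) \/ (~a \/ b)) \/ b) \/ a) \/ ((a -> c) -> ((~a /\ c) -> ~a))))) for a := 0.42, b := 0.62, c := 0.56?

0.44

~b: Łukasiewicz ¬ gives 1 − 0.62 = 0.38
(~b -> b): min(1, 1 − 0.38 + 0.62) = 1
(c \/ a) = max(0.56, 0.42) = 0.56
~a: Łukasiewicz ¬ gives 1 − 0.42 = 0.58
(a \/ ~a) = max(0.42, 0.58) = 0.58
~a: Łukasiewicz ¬ gives 1 − 0.42 = 0.58
(~a \/ b) = max(0.58, 0.62) = 0.62
((a \/ ~a) \/ (~a \/ b)) = max(0.58, 0.62) = 0.62
(((a \/ ~a) \/ (~a \/ b)) \/ b) = max(0.62, 0.62) = 0.62
((((a \/ ~a) \/ (~a \/ b)) \/ b) \/ a) = max(0.62, 0.42) = 0.62
(a -> c): min(1, 1 − 0.42 + 0.56) = 1
~a: Łukasiewicz ¬ gives 1 − 0.42 = 0.58
(~a /\ c) = min(0.58, 0.56) = 0.56
~a: Łukasiewicz ¬ gives 1 − 0.42 = 0.58
((~a /\ c) -> ~a): min(1, 1 − 0.56 + 0.58) = 1
((a -> c) -> ((~a /\ c) -> ~a)): min(1, 1 − 1 + 1) = 1
(((((a \/ ~a) \/ (~a \/ b)) \/ b) \/ a) \/ ((a -> c) -> ((~a /\ c) -> ~a))) = max(0.62, 1) = 1
((c \/ a) /\ (((((a \/ ~a) \/ (~a \/ b)) \/ b) \/ a) \/ ((a -> c) -> ((~a /\ c) -> ~a)))) = min(0.56, 1) = 0.56
((~b -> b) /\ ((c \/ a) /\ (((((a \/ ~a) \/ (~a \/ b)) \/ b) \/ a) \/ ((a -> c) -> ((~a /\ c) -> ~a))))) = min(1, 0.56) = 0.56
~((~b -> b) /\ ((c \/ a) /\ (((((a \/ ~a) \/ (~a \/ b)) \/ b) \/ a) \/ ((a -> c) -> ((~a /\ c) -> ~a))))): Łukasiewicz ¬ gives 1 − 0.56 = 0.44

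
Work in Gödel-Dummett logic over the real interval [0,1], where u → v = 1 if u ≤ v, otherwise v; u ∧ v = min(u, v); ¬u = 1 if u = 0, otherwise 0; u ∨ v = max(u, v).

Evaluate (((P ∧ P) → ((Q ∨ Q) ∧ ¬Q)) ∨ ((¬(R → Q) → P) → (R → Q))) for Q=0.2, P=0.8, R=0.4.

(P ∧ P) = min(0.8, 0.8) = 0.8
(Q ∨ Q) = max(0.2, 0.2) = 0.2
¬Q: Gödel ¬ of 0.2 = 0 (operand ≠ 0)
((Q ∨ Q) ∧ ¬Q) = min(0.2, 0) = 0
((P ∧ P) → ((Q ∨ Q) ∧ ¬Q)): 0.8 > 0, so result = 0
(R → Q): 0.4 > 0.2, so result = 0.2
¬(R → Q): Gödel ¬ of 0.2 = 0 (operand ≠ 0)
(¬(R → Q) → P): 0 ≤ 0.8, so result = 1
(R → Q): 0.4 > 0.2, so result = 0.2
((¬(R → Q) → P) → (R → Q)): 1 > 0.2, so result = 0.2
(((P ∧ P) → ((Q ∨ Q) ∧ ¬Q)) ∨ ((¬(R → Q) → P) → (R → Q))) = max(0, 0.2) = 0.2

0.20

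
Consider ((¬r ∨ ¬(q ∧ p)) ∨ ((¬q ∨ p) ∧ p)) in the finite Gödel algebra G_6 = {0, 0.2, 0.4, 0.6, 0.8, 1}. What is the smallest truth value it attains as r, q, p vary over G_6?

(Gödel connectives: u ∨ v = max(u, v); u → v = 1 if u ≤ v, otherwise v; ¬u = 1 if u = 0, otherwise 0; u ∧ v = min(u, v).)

The minimum is attained at r = 0.2, q = 0.2, p = 0.2:
  ¬r: Gödel ¬ of 0.2 = 0 (operand ≠ 0)
  (q ∧ p) = min(0.2, 0.2) = 0.2
  ¬(q ∧ p): Gödel ¬ of 0.2 = 0 (operand ≠ 0)
  (¬r ∨ ¬(q ∧ p)) = max(0, 0) = 0
  ¬q: Gödel ¬ of 0.2 = 0 (operand ≠ 0)
  (¬q ∨ p) = max(0, 0.2) = 0.2
  ((¬q ∨ p) ∧ p) = min(0.2, 0.2) = 0.2
  ((¬r ∨ ¬(q ∧ p)) ∨ ((¬q ∨ p) ∧ p)) = max(0, 0.2) = 0.2
Checking all 216 assignments confirms none give a value below 0.20.

0.20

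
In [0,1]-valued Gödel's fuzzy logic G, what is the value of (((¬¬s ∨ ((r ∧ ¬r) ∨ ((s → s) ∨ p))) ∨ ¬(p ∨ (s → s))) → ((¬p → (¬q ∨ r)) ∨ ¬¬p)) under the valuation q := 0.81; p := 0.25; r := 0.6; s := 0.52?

1.00

¬s: Gödel ¬ of 0.52 = 0 (operand ≠ 0)
¬¬s: Gödel ¬ of 0 = 1 (operand is 0)
¬r: Gödel ¬ of 0.6 = 0 (operand ≠ 0)
(r ∧ ¬r) = min(0.6, 0) = 0
(s → s): 0.52 ≤ 0.52, so result = 1
((s → s) ∨ p) = max(1, 0.25) = 1
((r ∧ ¬r) ∨ ((s → s) ∨ p)) = max(0, 1) = 1
(¬¬s ∨ ((r ∧ ¬r) ∨ ((s → s) ∨ p))) = max(1, 1) = 1
(s → s): 0.52 ≤ 0.52, so result = 1
(p ∨ (s → s)) = max(0.25, 1) = 1
¬(p ∨ (s → s)): Gödel ¬ of 1 = 0 (operand ≠ 0)
((¬¬s ∨ ((r ∧ ¬r) ∨ ((s → s) ∨ p))) ∨ ¬(p ∨ (s → s))) = max(1, 0) = 1
¬p: Gödel ¬ of 0.25 = 0 (operand ≠ 0)
¬q: Gödel ¬ of 0.81 = 0 (operand ≠ 0)
(¬q ∨ r) = max(0, 0.6) = 0.6
(¬p → (¬q ∨ r)): 0 ≤ 0.6, so result = 1
¬p: Gödel ¬ of 0.25 = 0 (operand ≠ 0)
¬¬p: Gödel ¬ of 0 = 1 (operand is 0)
((¬p → (¬q ∨ r)) ∨ ¬¬p) = max(1, 1) = 1
(((¬¬s ∨ ((r ∧ ¬r) ∨ ((s → s) ∨ p))) ∨ ¬(p ∨ (s → s))) → ((¬p → (¬q ∨ r)) ∨ ¬¬p)): 1 ≤ 1, so result = 1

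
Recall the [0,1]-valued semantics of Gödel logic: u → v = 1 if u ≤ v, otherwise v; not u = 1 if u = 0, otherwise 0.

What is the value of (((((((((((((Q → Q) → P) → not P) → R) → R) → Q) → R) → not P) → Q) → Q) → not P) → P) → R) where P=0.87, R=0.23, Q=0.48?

0.23

(Q → Q): 0.48 ≤ 0.48, so result = 1
((Q → Q) → P): 1 > 0.87, so result = 0.87
not P: Gödel ¬ of 0.87 = 0 (operand ≠ 0)
(((Q → Q) → P) → not P): 0.87 > 0, so result = 0
((((Q → Q) → P) → not P) → R): 0 ≤ 0.23, so result = 1
(((((Q → Q) → P) → not P) → R) → R): 1 > 0.23, so result = 0.23
((((((Q → Q) → P) → not P) → R) → R) → Q): 0.23 ≤ 0.48, so result = 1
(((((((Q → Q) → P) → not P) → R) → R) → Q) → R): 1 > 0.23, so result = 0.23
not P: Gödel ¬ of 0.87 = 0 (operand ≠ 0)
((((((((Q → Q) → P) → not P) → R) → R) → Q) → R) → not P): 0.23 > 0, so result = 0
(((((((((Q → Q) → P) → not P) → R) → R) → Q) → R) → not P) → Q): 0 ≤ 0.48, so result = 1
((((((((((Q → Q) → P) → not P) → R) → R) → Q) → R) → not P) → Q) → Q): 1 > 0.48, so result = 0.48
not P: Gödel ¬ of 0.87 = 0 (operand ≠ 0)
(((((((((((Q → Q) → P) → not P) → R) → R) → Q) → R) → not P) → Q) → Q) → not P): 0.48 > 0, so result = 0
((((((((((((Q → Q) → P) → not P) → R) → R) → Q) → R) → not P) → Q) → Q) → not P) → P): 0 ≤ 0.87, so result = 1
(((((((((((((Q → Q) → P) → not P) → R) → R) → Q) → R) → not P) → Q) → Q) → not P) → P) → R): 1 > 0.23, so result = 0.23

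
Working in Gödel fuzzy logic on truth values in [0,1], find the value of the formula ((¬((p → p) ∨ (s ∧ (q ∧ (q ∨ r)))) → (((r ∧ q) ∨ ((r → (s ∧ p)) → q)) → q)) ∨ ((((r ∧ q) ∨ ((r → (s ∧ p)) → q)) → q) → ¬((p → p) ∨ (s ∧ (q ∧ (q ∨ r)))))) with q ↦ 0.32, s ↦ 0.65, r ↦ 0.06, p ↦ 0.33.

(p → p): 0.33 ≤ 0.33, so result = 1
(q ∨ r) = max(0.32, 0.06) = 0.32
(q ∧ (q ∨ r)) = min(0.32, 0.32) = 0.32
(s ∧ (q ∧ (q ∨ r))) = min(0.65, 0.32) = 0.32
((p → p) ∨ (s ∧ (q ∧ (q ∨ r)))) = max(1, 0.32) = 1
¬((p → p) ∨ (s ∧ (q ∧ (q ∨ r)))): Gödel ¬ of 1 = 0 (operand ≠ 0)
(r ∧ q) = min(0.06, 0.32) = 0.06
(s ∧ p) = min(0.65, 0.33) = 0.33
(r → (s ∧ p)): 0.06 ≤ 0.33, so result = 1
((r → (s ∧ p)) → q): 1 > 0.32, so result = 0.32
((r ∧ q) ∨ ((r → (s ∧ p)) → q)) = max(0.06, 0.32) = 0.32
(((r ∧ q) ∨ ((r → (s ∧ p)) → q)) → q): 0.32 ≤ 0.32, so result = 1
(¬((p → p) ∨ (s ∧ (q ∧ (q ∨ r)))) → (((r ∧ q) ∨ ((r → (s ∧ p)) → q)) → q)): 0 ≤ 1, so result = 1
(r ∧ q) = min(0.06, 0.32) = 0.06
(s ∧ p) = min(0.65, 0.33) = 0.33
(r → (s ∧ p)): 0.06 ≤ 0.33, so result = 1
((r → (s ∧ p)) → q): 1 > 0.32, so result = 0.32
((r ∧ q) ∨ ((r → (s ∧ p)) → q)) = max(0.06, 0.32) = 0.32
(((r ∧ q) ∨ ((r → (s ∧ p)) → q)) → q): 0.32 ≤ 0.32, so result = 1
(p → p): 0.33 ≤ 0.33, so result = 1
(q ∨ r) = max(0.32, 0.06) = 0.32
(q ∧ (q ∨ r)) = min(0.32, 0.32) = 0.32
(s ∧ (q ∧ (q ∨ r))) = min(0.65, 0.32) = 0.32
((p → p) ∨ (s ∧ (q ∧ (q ∨ r)))) = max(1, 0.32) = 1
¬((p → p) ∨ (s ∧ (q ∧ (q ∨ r)))): Gödel ¬ of 1 = 0 (operand ≠ 0)
((((r ∧ q) ∨ ((r → (s ∧ p)) → q)) → q) → ¬((p → p) ∨ (s ∧ (q ∧ (q ∨ r))))): 1 > 0, so result = 0
((¬((p → p) ∨ (s ∧ (q ∧ (q ∨ r)))) → (((r ∧ q) ∨ ((r → (s ∧ p)) → q)) → q)) ∨ ((((r ∧ q) ∨ ((r → (s ∧ p)) → q)) → q) → ¬((p → p) ∨ (s ∧ (q ∧ (q ∨ r)))))) = max(1, 0) = 1

1.00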